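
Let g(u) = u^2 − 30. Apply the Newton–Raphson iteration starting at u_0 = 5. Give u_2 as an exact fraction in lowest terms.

g'(u) = 2u.
g(5) = −5, g'(5) = 10, so u_1 = 5 − (−5)/10 = 11/2.
g(11/2) = 1/4, g'(11/2) = 11, so u_2 = (11/2) − (1/4)/11 = 241/44.

241/44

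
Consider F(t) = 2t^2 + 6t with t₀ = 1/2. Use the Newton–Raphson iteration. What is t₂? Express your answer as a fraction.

F'(t) = 4t + 6.
F(1/2) = 7/2, F'(1/2) = 8, so t₁ = (1/2) - (7/2)/8 = 1/16.
F(1/16) = 49/128, F'(1/16) = 25/4, so t₂ = (1/16) - (49/128)/(25/4) = 1/800.

1/800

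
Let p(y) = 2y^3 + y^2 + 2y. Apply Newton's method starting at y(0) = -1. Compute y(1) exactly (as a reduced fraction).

p'(y) = 6y^2 + 2y + 2.
p(-1) = -3, p'(-1) = 6, so y(1) = (-1) - (-3)/6 = -1/2.

-1/2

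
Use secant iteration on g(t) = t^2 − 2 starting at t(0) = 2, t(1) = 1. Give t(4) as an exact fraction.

41/29

g(2) = 2, g(1) = −1. t(2) = 1 − (−1)·(1 − 2)/((−1) − 2) = 4/3.
g(1) = −1, g(4/3) = −2/9. t(3) = (4/3) − (−2/9)·((4/3) − 1)/((−2/9) − (−1)) = 10/7.
g(4/3) = −2/9, g(10/7) = 2/49. t(4) = (10/7) − (2/49)·((10/7) − (4/3))/((2/49) − (−2/9)) = 41/29.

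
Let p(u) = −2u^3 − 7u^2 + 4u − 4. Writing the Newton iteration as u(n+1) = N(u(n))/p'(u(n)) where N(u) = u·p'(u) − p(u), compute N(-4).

148

p'(u) = −6u^2 − 14u + 4.
N(u) = u·p'(u) − p(u) = u·(−6u^2 − 14u + 4) − (−2u^3 − 7u^2 + 4u − 4) = −4u^3 − 7u^2 + 4.
N(-4) = 148.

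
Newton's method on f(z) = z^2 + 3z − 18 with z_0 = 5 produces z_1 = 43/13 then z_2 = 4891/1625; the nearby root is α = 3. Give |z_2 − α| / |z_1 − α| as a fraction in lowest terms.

4/125

z_1 − α = 43/13 − 3 = 4/13, so |z_1 − α| = 4/13.
z_2 − α = 4891/1625 − 3 = 16/1625, so |z_2 − α| = 16/1625.
Ratio = (16/1625) / (4/13) = 4/125.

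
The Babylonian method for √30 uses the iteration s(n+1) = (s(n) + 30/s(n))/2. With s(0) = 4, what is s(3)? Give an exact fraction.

2033761/371312

s(1) = (4 + 30/4)/2 = 23/4.
s(2) = (23/4 + 30/(23/4))/2 = 1009/184.
s(3) = (1009/184 + 30/(1009/184))/2 = 2033761/371312.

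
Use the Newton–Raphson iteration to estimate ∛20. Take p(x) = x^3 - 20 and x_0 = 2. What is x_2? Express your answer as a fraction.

p'(x) = 3x^2.
p(2) = -12, p'(2) = 12, so x_1 = 2 - (-12)/12 = 3.
p(3) = 7, p'(3) = 27, so x_2 = 3 - 7/27 = 74/27.

74/27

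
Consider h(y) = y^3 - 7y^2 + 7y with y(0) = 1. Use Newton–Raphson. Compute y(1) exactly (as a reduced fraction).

5/4

h'(y) = 3y^2 - 14y + 7.
h(1) = 1, h'(1) = -4, so y(1) = 1 - 1/(-4) = 5/4.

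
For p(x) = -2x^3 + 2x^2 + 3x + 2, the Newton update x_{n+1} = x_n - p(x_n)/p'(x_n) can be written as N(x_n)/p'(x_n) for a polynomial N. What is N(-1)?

4

p'(x) = -6x^2 + 4x + 3.
N(x) = x·p'(x) - p(x) = x·(-6x^2 + 4x + 3) - (-2x^3 + 2x^2 + 3x + 2) = -4x^3 + 2x^2 - 2.
N(-1) = 4.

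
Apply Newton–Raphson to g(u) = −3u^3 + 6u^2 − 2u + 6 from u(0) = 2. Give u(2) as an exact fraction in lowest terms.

12858/6041

g'(u) = −9u^2 + 12u − 2.
g(2) = 2, g'(2) = −14, so u(1) = 2 − 2/(−14) = 15/7.
g(15/7) = −87/343, g'(15/7) = −863/49, so u(2) = (15/7) − (−87/343)/(−863/49) = 12858/6041.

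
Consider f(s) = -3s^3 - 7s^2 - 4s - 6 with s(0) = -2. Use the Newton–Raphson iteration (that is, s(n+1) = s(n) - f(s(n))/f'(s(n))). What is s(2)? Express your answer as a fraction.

-410/191

f'(s) = -9s^2 - 14s - 4.
f(-2) = -2, f'(-2) = -12, so s(1) = (-2) - (-2)/(-12) = -13/6.
f(-13/6) = 23/72, f'(-13/6) = -191/12, so s(2) = (-13/6) - (23/72)/(-191/12) = -410/191.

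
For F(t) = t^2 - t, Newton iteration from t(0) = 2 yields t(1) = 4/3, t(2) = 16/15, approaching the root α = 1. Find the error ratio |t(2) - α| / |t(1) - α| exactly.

1/5

t(1) - α = 4/3 - 1 = 1/3, so |t(1) - α| = 1/3.
t(2) - α = 16/15 - 1 = 1/15, so |t(2) - α| = 1/15.
Ratio = (1/15) / (1/3) = 1/5.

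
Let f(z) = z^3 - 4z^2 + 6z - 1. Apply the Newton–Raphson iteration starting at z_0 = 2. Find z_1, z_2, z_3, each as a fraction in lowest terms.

z_1 = 1/2, z_2 = 1/11, z_3 = 1289/7051

f'(z) = 3z^2 - 8z + 6.
f(2) = 3, f'(2) = 2, so z_1 = 2 - 3/2 = 1/2.
f(1/2) = 9/8, f'(1/2) = 11/4, so z_2 = (1/2) - (9/8)/(11/4) = 1/11.
f(1/11) = -648/1331, f'(1/11) = 641/121, so z_3 = (1/11) - (-648/1331)/(641/121) = 1289/7051.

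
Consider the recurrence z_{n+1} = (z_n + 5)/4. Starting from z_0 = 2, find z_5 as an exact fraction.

z_1 = (2 + 5)/4 = 7/4.
z_2 = ((7/4) + 5)/4 = 27/16.
z_3 = ((27/16) + 5)/4 = 107/64.
z_4 = ((107/64) + 5)/4 = 427/256.
z_5 = ((427/256) + 5)/4 = 1707/1024.

1707/1024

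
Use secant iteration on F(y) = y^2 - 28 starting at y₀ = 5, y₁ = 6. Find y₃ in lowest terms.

F(5) = -3, F(6) = 8. y₂ = 6 - 8·(6 - 5)/(8 - (-3)) = 58/11.
F(6) = 8, F(58/11) = -24/121. y₃ = (58/11) - (-24/121)·((58/11) - 6)/((-24/121) - 8) = 164/31.

164/31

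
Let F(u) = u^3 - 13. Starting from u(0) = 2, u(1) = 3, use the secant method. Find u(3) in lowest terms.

F(2) = -5, F(3) = 14. u(2) = 3 - 14·(3 - 2)/(14 - (-5)) = 43/19.
F(3) = 14, F(43/19) = -9660/6859. u(3) = (43/19) - (-9660/6859)·((43/19) - 3)/((-9660/6859) - 14) = 17593/7549.

17593/7549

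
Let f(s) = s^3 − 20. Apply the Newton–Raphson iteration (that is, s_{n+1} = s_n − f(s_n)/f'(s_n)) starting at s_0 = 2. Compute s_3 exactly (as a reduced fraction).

301027/110889

f'(s) = 3s^2.
f(2) = −12, f'(2) = 12, so s_1 = 2 − (−12)/12 = 3.
f(3) = 7, f'(3) = 27, so s_2 = 3 − 7/27 = 74/27.
f(74/27) = 11564/19683, f'(74/27) = 5476/243, so s_3 = (74/27) − (11564/19683)/(5476/243) = 301027/110889.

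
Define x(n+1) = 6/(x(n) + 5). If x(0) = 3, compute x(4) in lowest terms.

x(1) = 6/(3 + 5) = 3/4.
x(2) = 6/(3/4 + 5) = 24/23.
x(3) = 6/(24/23 + 5) = 138/139.
x(4) = 6/(138/139 + 5) = 834/833.

834/833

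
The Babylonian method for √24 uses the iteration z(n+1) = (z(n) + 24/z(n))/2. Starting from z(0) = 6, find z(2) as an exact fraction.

49/10

z(1) = (6 + 24/6)/2 = 5.
z(2) = (5 + 24/5)/2 = 49/10.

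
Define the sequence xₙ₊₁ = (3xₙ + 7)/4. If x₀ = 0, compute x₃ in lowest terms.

x₁ = (3·0 + 7)/4 = 7/4.
x₂ = (3·(7/4) + 7)/4 = 49/16.
x₃ = (3·(49/16) + 7)/4 = 259/64.

259/64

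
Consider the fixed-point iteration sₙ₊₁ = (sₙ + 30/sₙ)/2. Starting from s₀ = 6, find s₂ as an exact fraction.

s₁ = (6 + 30/6)/2 = 11/2.
s₂ = (11/2 + 30/(11/2))/2 = 241/44.

241/44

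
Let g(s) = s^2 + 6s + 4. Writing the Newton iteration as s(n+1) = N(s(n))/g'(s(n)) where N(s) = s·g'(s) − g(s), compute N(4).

12

g'(s) = 2s + 6.
N(s) = s·g'(s) − g(s) = s·(2s + 6) − (s^2 + 6s + 4) = s^2 − 4.
N(4) = 12.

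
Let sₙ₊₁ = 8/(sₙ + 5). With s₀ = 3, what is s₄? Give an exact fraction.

152/119

s₁ = 8/(3 + 5) = 1.
s₂ = 8/(1 + 5) = 4/3.
s₃ = 8/(4/3 + 5) = 24/19.
s₄ = 8/(24/19 + 5) = 152/119.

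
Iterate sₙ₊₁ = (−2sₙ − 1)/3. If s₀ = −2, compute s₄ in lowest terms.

s₁ = (−2·(−2) − 1)/3 = 1.
s₂ = (−2·1 − 1)/3 = −1.
s₃ = (−2·(−1) − 1)/3 = 1/3.
s₄ = (−2·(1/3) − 1)/3 = −5/9.

−5/9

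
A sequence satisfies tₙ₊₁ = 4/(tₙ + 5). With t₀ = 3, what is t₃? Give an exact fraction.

44/63

t₁ = 4/(3 + 5) = 1/2.
t₂ = 4/(1/2 + 5) = 8/11.
t₃ = 4/(8/11 + 5) = 44/63.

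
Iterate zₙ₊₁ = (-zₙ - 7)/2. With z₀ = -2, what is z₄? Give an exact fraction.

z₁ = (-(-2) - 7)/2 = -5/2.
z₂ = (-(-5/2) - 7)/2 = -9/4.
z₃ = (-(-9/4) - 7)/2 = -19/8.
z₄ = (-(-19/8) - 7)/2 = -37/16.

-37/16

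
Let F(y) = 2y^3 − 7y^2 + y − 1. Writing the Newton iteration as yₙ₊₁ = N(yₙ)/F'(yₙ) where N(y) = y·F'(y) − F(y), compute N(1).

F'(y) = 6y^2 − 14y + 1.
N(y) = y·F'(y) − F(y) = y·(6y^2 − 14y + 1) − (2y^3 − 7y^2 + y − 1) = 4y^3 − 7y^2 + 1.
N(1) = −2.

−2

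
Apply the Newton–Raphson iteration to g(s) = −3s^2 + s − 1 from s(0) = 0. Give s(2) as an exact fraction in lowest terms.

2/5

g'(s) = −6s + 1.
g(0) = −1, g'(0) = 1, so s(1) = 0 − (−1)/1 = 1.
g(1) = −3, g'(1) = −5, so s(2) = 1 − (−3)/(−5) = 2/5.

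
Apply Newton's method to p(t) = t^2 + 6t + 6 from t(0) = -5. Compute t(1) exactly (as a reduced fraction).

-19/4

p'(t) = 2t + 6.
p(-5) = 1, p'(-5) = -4, so t(1) = (-5) - 1/(-4) = -19/4.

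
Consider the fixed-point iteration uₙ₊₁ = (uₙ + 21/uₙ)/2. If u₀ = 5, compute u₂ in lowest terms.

u₁ = (5 + 21/5)/2 = 23/5.
u₂ = (23/5 + 21/(23/5))/2 = 527/115.

527/115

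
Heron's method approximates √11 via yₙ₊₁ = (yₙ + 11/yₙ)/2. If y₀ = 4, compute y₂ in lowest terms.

y₁ = (4 + 11/4)/2 = 27/8.
y₂ = (27/8 + 11/(27/8))/2 = 1433/432.

1433/432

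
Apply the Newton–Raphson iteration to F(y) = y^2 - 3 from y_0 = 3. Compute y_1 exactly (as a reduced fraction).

2

F'(y) = 2y.
F(3) = 6, F'(3) = 6, so y_1 = 3 - 6/6 = 2.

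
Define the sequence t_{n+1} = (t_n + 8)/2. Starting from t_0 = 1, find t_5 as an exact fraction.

t_1 = (1 + 8)/2 = 9/2.
t_2 = ((9/2) + 8)/2 = 25/4.
t_3 = ((25/4) + 8)/2 = 57/8.
t_4 = ((57/8) + 8)/2 = 121/16.
t_5 = ((121/16) + 8)/2 = 249/32.

249/32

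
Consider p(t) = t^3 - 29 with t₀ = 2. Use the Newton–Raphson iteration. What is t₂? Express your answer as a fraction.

p'(t) = 3t^2.
p(2) = -21, p'(2) = 12, so t₁ = 2 - (-21)/12 = 15/4.
p(15/4) = 1519/64, p'(15/4) = 675/16, so t₂ = (15/4) - (1519/64)/(675/16) = 4303/1350.

4303/1350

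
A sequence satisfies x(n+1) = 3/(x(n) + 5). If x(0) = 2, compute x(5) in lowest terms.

x(1) = 3/(2 + 5) = 3/7.
x(2) = 3/(3/7 + 5) = 21/38.
x(3) = 3/(21/38 + 5) = 114/211.
x(4) = 3/(114/211 + 5) = 633/1169.
x(5) = 3/(633/1169 + 5) = 3507/6478.

3507/6478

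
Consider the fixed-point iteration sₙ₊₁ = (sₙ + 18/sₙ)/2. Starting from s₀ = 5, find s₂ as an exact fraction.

s₁ = (5 + 18/5)/2 = 43/10.
s₂ = (43/10 + 18/(43/10))/2 = 3649/860.

3649/860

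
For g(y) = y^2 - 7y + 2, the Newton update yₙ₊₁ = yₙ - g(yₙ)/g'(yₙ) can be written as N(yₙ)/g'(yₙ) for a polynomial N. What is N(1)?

-1

g'(y) = 2y - 7.
N(y) = y·g'(y) - g(y) = y·(2y - 7) - (y^2 - 7y + 2) = y^2 - 2.
N(1) = -1.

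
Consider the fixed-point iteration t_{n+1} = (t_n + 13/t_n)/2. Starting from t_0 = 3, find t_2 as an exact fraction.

119/33

t_1 = (3 + 13/3)/2 = 11/3.
t_2 = (11/3 + 13/(11/3))/2 = 119/33.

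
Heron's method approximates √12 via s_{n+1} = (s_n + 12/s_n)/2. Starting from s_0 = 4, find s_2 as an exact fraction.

s_1 = (4 + 12/4)/2 = 7/2.
s_2 = (7/2 + 12/(7/2))/2 = 97/28.

97/28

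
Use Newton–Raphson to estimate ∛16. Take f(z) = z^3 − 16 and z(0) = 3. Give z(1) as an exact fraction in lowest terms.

f'(z) = 3z^2.
f(3) = 11, f'(3) = 27, so z(1) = 3 − 11/27 = 70/27.

70/27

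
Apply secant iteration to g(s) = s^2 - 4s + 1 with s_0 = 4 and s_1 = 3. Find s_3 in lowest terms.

g(4) = 1, g(3) = -2. s_2 = 3 - (-2)·(3 - 4)/((-2) - 1) = 11/3.
g(3) = -2, g(11/3) = -2/9. s_3 = (11/3) - (-2/9)·((11/3) - 3)/((-2/9) - (-2)) = 15/4.

15/4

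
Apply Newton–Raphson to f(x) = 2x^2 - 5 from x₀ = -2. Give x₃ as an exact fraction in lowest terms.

-216401/136864

f'(x) = 4x.
f(-2) = 3, f'(-2) = -8, so x₁ = (-2) - 3/(-8) = -13/8.
f(-13/8) = 9/32, f'(-13/8) = -13/2, so x₂ = (-13/8) - (9/32)/(-13/2) = -329/208.
f(-329/208) = 81/21632, f'(-329/208) = -329/52, so x₃ = (-329/208) - (81/21632)/(-329/52) = -216401/136864.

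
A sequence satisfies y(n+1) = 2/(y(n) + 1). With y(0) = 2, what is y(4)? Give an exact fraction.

y(1) = 2/(2 + 1) = 2/3.
y(2) = 2/(2/3 + 1) = 6/5.
y(3) = 2/(6/5 + 1) = 10/11.
y(4) = 2/(10/11 + 1) = 22/21.

22/21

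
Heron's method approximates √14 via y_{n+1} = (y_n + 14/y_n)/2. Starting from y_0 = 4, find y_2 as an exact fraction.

y_1 = (4 + 14/4)/2 = 15/4.
y_2 = (15/4 + 14/(15/4))/2 = 449/120.

449/120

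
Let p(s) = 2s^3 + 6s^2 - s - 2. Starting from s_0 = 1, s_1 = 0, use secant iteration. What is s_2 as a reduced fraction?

p(1) = 5, p(0) = -2. s_2 = 0 - (-2)·(0 - 1)/((-2) - 5) = 2/7.

2/7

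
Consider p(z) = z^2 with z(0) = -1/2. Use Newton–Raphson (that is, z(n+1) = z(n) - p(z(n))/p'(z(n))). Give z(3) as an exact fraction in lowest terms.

-1/16

p'(z) = 2z.
p(-1/2) = 1/4, p'(-1/2) = -1, so z(1) = (-1/2) - (1/4)/(-1) = -1/4.
p(-1/4) = 1/16, p'(-1/4) = -1/2, so z(2) = (-1/4) - (1/16)/(-1/2) = -1/8.
p(-1/8) = 1/64, p'(-1/8) = -1/4, so z(3) = (-1/8) - (1/64)/(-1/4) = -1/16.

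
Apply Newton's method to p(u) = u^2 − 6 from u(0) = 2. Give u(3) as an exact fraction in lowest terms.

4801/1960

p'(u) = 2u.
p(2) = −2, p'(2) = 4, so u(1) = 2 − (−2)/4 = 5/2.
p(5/2) = 1/4, p'(5/2) = 5, so u(2) = (5/2) − (1/4)/5 = 49/20.
p(49/20) = 1/400, p'(49/20) = 49/10, so u(3) = (49/20) − (1/400)/(49/10) = 4801/1960.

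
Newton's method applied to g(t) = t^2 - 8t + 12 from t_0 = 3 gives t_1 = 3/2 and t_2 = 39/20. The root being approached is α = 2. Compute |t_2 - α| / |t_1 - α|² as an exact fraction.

t_1 - α = 3/2 - 2 = -1/2, so |t_1 - α| = 1/2.
t_2 - α = 39/20 - 2 = -1/20, so |t_2 - α| = 1/20.
|t_1 - α|² = 1/4.
Ratio = (1/20) / (1/4) = 1/5.

1/5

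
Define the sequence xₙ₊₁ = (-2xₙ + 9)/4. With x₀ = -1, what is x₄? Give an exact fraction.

43/32

x₁ = (-2·(-1) + 9)/4 = 11/4.
x₂ = (-2·(11/4) + 9)/4 = 7/8.
x₃ = (-2·(7/8) + 9)/4 = 29/16.
x₄ = (-2·(29/16) + 9)/4 = 43/32.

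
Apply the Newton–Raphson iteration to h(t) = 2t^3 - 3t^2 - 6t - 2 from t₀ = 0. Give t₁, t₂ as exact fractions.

h'(t) = 6t^2 - 6t - 6.
h(0) = -2, h'(0) = -6, so t₁ = 0 - (-2)/(-6) = -1/3.
h(-1/3) = -11/27, h'(-1/3) = -10/3, so t₂ = (-1/3) - (-11/27)/(-10/3) = -41/90.

t₁ = -1/3, t₂ = -41/90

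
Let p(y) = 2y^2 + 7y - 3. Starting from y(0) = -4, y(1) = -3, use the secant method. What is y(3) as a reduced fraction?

p(-4) = 1, p(-3) = -6. y(2) = (-3) - (-6)·((-3) - (-4))/((-6) - 1) = -27/7.
p(-3) = -6, p(-27/7) = -12/49. y(3) = (-27/7) - (-12/49)·((-27/7) - (-3))/((-12/49) - (-6)) = -183/47.

-183/47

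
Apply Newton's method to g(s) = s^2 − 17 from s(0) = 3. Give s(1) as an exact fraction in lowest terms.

g'(s) = 2s.
g(3) = −8, g'(3) = 6, so s(1) = 3 − (−8)/6 = 13/3.

13/3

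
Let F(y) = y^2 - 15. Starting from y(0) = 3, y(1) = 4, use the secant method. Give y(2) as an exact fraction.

27/7

F(3) = -6, F(4) = 1. y(2) = 4 - 1·(4 - 3)/(1 - (-6)) = 27/7.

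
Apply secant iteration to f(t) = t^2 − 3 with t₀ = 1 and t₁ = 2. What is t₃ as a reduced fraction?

f(1) = −2, f(2) = 1. t₂ = 2 − 1·(2 − 1)/(1 − (−2)) = 5/3.
f(2) = 1, f(5/3) = −2/9. t₃ = (5/3) − (−2/9)·((5/3) − 2)/((−2/9) − 1) = 19/11.

19/11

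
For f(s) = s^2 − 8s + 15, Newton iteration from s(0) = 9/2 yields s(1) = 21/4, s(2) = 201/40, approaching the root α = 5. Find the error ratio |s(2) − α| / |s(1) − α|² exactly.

s(1) − α = 21/4 − 5 = 1/4, so |s(1) − α| = 1/4.
s(2) − α = 201/40 − 5 = 1/40, so |s(2) − α| = 1/40.
|s(1) − α|² = 1/16.
Ratio = (1/40) / (1/16) = 2/5.

2/5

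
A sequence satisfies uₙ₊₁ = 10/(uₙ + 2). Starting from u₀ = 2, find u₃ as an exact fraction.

u₁ = 10/(2 + 2) = 5/2.
u₂ = 10/(5/2 + 2) = 20/9.
u₃ = 10/(20/9 + 2) = 45/19.

45/19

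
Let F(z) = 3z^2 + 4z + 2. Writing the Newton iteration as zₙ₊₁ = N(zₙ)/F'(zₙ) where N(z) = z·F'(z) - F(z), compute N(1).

F'(z) = 6z + 4.
N(z) = z·F'(z) - F(z) = z·(6z + 4) - (3z^2 + 4z + 2) = 3z^2 - 2.
N(1) = 1.

1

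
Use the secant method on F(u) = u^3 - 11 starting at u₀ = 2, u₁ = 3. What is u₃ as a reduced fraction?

F(2) = -3, F(3) = 16. u₂ = 3 - 16·(3 - 2)/(16 - (-3)) = 41/19.
F(3) = 16, F(41/19) = -6528/6859. u₃ = (41/19) - (-6528/6859)·((41/19) - 3)/((-6528/6859) - 16) = 16025/7267.

16025/7267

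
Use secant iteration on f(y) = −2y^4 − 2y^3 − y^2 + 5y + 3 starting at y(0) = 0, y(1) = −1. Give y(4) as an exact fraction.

−9203/16219

f(0) = 3, f(−1) = −3. y(2) = (−1) − (−3)·((−1) − 0)/((−3) − 3) = −1/2.
f(−1) = −3, f(−1/2) = 3/8. y(3) = (−1/2) − (3/8)·((−1/2) − (−1))/((3/8) − (−3)) = −5/9.
f(−1/2) = 3/8, f(−5/9) = 433/6561. y(4) = (−5/9) − (433/6561)·((−5/9) − (−1/2))/((433/6561) − (3/8)) = −9203/16219.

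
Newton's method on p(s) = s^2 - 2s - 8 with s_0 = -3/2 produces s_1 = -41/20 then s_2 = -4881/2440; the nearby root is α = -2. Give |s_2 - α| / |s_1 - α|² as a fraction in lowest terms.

10/61

s_1 - α = -41/20 - (-2) = -41/20 + 2 = -1/20, so |s_1 - α| = 1/20.
s_2 - α = -4881/2440 - (-2) = -4881/2440 + 2 = -1/2440, so |s_2 - α| = 1/2440.
|s_1 - α|² = 1/400.
Ratio = (1/2440) / (1/400) = 10/61.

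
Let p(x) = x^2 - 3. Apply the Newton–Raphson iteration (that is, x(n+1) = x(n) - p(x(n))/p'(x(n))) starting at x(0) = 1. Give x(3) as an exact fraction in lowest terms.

p'(x) = 2x.
p(1) = -2, p'(1) = 2, so x(1) = 1 - (-2)/2 = 2.
p(2) = 1, p'(2) = 4, so x(2) = 2 - 1/4 = 7/4.
p(7/4) = 1/16, p'(7/4) = 7/2, so x(3) = (7/4) - (1/16)/(7/2) = 97/56.

97/56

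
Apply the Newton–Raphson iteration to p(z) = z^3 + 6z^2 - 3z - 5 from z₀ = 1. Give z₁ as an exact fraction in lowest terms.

13/12

p'(z) = 3z^2 + 12z - 3.
p(1) = -1, p'(1) = 12, so z₁ = 1 - (-1)/12 = 13/12.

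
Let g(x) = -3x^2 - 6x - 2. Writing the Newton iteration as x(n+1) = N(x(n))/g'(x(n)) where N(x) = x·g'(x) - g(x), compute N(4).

-46

g'(x) = -6x - 6.
N(x) = x·g'(x) - g(x) = x·(-6x - 6) - (-3x^2 - 6x - 2) = -3x^2 + 2.
N(4) = -46.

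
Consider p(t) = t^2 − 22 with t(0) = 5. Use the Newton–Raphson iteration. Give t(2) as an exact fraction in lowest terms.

4409/940

p'(t) = 2t.
p(5) = 3, p'(5) = 10, so t(1) = 5 − 3/10 = 47/10.
p(47/10) = 9/100, p'(47/10) = 47/5, so t(2) = (47/10) − (9/100)/(47/5) = 4409/940.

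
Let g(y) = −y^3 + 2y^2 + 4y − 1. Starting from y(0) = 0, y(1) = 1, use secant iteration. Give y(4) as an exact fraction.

g(0) = −1, g(1) = 4. y(2) = 1 − 4·(1 − 0)/(4 − (−1)) = 1/5.
g(1) = 4, g(1/5) = −16/125. y(3) = (1/5) − (−16/125)·((1/5) − 1)/((−16/125) − 4) = 29/129.
g(1/5) = −16/125, g(29/129) = −23744/2146689. y(4) = (29/129) − (−23744/2146689)·((29/129) − (1/5))/((−23744/2146689) − (−16/125)) = 445489/1961189.

445489/1961189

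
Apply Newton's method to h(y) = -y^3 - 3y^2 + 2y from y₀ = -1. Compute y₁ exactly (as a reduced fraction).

-1/5

h'(y) = -3y^2 - 6y + 2.
h(-1) = -4, h'(-1) = 5, so y₁ = (-1) - (-4)/5 = -1/5.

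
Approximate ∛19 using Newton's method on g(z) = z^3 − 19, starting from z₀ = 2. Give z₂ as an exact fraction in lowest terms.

59291/22050

g'(z) = 3z^2.
g(2) = −11, g'(2) = 12, so z₁ = 2 − (−11)/12 = 35/12.
g(35/12) = 10043/1728, g'(35/12) = 1225/48, so z₂ = (35/12) − (10043/1728)/(1225/48) = 59291/22050.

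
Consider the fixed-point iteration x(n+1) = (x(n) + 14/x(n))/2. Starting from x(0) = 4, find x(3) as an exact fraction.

x(1) = (4 + 14/4)/2 = 15/4.
x(2) = (15/4 + 14/(15/4))/2 = 449/120.
x(3) = (449/120 + 14/(449/120))/2 = 403201/107760.

403201/107760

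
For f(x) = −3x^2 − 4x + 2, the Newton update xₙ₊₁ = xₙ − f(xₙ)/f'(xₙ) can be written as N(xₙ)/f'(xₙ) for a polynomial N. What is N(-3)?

f'(x) = −6x − 4.
N(x) = x·f'(x) − f(x) = x·(−6x − 4) − (−3x^2 − 4x + 2) = −3x^2 − 2.
N(-3) = −29.

−29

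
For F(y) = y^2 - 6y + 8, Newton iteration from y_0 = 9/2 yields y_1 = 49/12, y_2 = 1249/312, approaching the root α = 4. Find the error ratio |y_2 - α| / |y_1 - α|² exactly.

y_1 - α = 49/12 - 4 = 1/12, so |y_1 - α| = 1/12.
y_2 - α = 1249/312 - 4 = 1/312, so |y_2 - α| = 1/312.
|y_1 - α|² = 1/144.
Ratio = (1/312) / (1/144) = 6/13.

6/13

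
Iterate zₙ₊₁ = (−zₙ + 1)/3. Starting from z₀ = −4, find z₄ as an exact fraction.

16/81

z₁ = (−(−4) + 1)/3 = 5/3.
z₂ = (−(5/3) + 1)/3 = −2/9.
z₃ = (−(−2/9) + 1)/3 = 11/27.
z₄ = (−(11/27) + 1)/3 = 16/81.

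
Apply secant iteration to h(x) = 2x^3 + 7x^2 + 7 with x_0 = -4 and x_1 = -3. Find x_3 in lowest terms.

h(-4) = -9, h(-3) = 16. x_2 = (-3) - 16·((-3) - (-4))/(16 - (-9)) = -91/25.
h(-3) = 16, h(-91/25) = 51408/15625. x_3 = (-91/25) - (51408/15625)·((-91/25) - (-3))/((51408/15625) - 16) = -11809/3103.

-11809/3103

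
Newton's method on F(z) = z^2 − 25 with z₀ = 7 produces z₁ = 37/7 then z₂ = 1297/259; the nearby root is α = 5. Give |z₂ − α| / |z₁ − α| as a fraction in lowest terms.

z₁ − α = 37/7 − 5 = 2/7, so |z₁ − α| = 2/7.
z₂ − α = 1297/259 − 5 = 2/259, so |z₂ − α| = 2/259.
Ratio = (2/259) / (2/7) = 1/37.

1/37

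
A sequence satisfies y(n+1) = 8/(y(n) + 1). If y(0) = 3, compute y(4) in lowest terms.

y(1) = 8/(3 + 1) = 2.
y(2) = 8/(2 + 1) = 8/3.
y(3) = 8/(8/3 + 1) = 24/11.
y(4) = 8/(24/11 + 1) = 88/35.

88/35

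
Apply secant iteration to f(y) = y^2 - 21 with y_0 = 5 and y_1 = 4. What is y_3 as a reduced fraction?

353/77

f(5) = 4, f(4) = -5. y_2 = 4 - (-5)·(4 - 5)/((-5) - 4) = 41/9.
f(4) = -5, f(41/9) = -20/81. y_3 = (41/9) - (-20/81)·((41/9) - 4)/((-20/81) - (-5)) = 353/77.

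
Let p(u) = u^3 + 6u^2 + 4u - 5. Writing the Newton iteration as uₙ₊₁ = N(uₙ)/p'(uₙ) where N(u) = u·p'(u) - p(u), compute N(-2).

p'(u) = 3u^2 + 12u + 4.
N(u) = u·p'(u) - p(u) = u·(3u^2 + 12u + 4) - (u^3 + 6u^2 + 4u - 5) = 2u^3 + 6u^2 + 5.
N(-2) = 13.

13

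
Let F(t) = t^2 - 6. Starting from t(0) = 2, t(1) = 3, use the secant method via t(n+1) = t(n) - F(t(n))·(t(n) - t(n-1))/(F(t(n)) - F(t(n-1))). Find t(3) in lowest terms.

F(2) = -2, F(3) = 3. t(2) = 3 - 3·(3 - 2)/(3 - (-2)) = 12/5.
F(3) = 3, F(12/5) = -6/25. t(3) = (12/5) - (-6/25)·((12/5) - 3)/((-6/25) - 3) = 22/9.

22/9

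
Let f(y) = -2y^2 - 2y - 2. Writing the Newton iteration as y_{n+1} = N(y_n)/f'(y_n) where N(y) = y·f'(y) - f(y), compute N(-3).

-16

f'(y) = -4y - 2.
N(y) = y·f'(y) - f(y) = y·(-4y - 2) - (-2y^2 - 2y - 2) = -2y^2 + 2.
N(-3) = -16.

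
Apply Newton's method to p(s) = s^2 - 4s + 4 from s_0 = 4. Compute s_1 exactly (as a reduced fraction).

3

p'(s) = 2s - 4.
p(4) = 4, p'(4) = 4, so s_1 = 4 - 4/4 = 3.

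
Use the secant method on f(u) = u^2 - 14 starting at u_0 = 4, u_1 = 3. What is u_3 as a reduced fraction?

176/47

f(4) = 2, f(3) = -5. u_2 = 3 - (-5)·(3 - 4)/((-5) - 2) = 26/7.
f(3) = -5, f(26/7) = -10/49. u_3 = (26/7) - (-10/49)·((26/7) - 3)/((-10/49) - (-5)) = 176/47.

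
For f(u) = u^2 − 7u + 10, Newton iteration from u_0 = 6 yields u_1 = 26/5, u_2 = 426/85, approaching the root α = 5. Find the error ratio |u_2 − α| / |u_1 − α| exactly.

u_1 − α = 26/5 − 5 = 1/5, so |u_1 − α| = 1/5.
u_2 − α = 426/85 − 5 = 1/85, so |u_2 − α| = 1/85.
Ratio = (1/85) / (1/5) = 1/17.

1/17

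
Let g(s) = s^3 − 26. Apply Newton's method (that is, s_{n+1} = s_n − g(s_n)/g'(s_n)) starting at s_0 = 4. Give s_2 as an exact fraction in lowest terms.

g'(s) = 3s^2.
g(4) = 38, g'(4) = 48, so s_1 = 4 − 38/48 = 77/24.
g(77/24) = 97109/13824, g'(77/24) = 5929/192, so s_2 = (77/24) − (97109/13824)/(5929/192) = 636245/213444.

636245/213444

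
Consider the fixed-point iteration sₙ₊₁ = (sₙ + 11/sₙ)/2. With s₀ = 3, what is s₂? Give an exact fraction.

s₁ = (3 + 11/3)/2 = 10/3.
s₂ = (10/3 + 11/(10/3))/2 = 199/60.

199/60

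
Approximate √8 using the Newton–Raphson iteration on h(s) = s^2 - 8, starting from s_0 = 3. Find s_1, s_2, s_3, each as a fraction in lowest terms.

h'(s) = 2s.
h(3) = 1, h'(3) = 6, so s_1 = 3 - 1/6 = 17/6.
h(17/6) = 1/36, h'(17/6) = 17/3, so s_2 = (17/6) - (1/36)/(17/3) = 577/204.
h(577/204) = 1/41616, h'(577/204) = 577/102, so s_3 = (577/204) - (1/41616)/(577/102) = 665857/235416.

s_1 = 17/6, s_2 = 577/204, s_3 = 665857/235416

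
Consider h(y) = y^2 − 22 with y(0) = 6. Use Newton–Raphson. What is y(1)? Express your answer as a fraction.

29/6

h'(y) = 2y.
h(6) = 14, h'(6) = 12, so y(1) = 6 − 14/12 = 29/6.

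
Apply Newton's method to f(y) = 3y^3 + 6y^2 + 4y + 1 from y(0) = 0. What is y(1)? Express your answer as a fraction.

f'(y) = 9y^2 + 12y + 4.
f(0) = 1, f'(0) = 4, so y(1) = 0 - 1/4 = -1/4.

-1/4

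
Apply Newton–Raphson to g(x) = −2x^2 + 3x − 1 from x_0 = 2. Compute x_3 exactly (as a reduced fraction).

6433/6305

g'(x) = −4x + 3.
g(2) = −3, g'(2) = −5, so x_1 = 2 − (−3)/(−5) = 7/5.
g(7/5) = −18/25, g'(7/5) = −13/5, so x_2 = (7/5) − (−18/25)/(−13/5) = 73/65.
g(73/65) = −648/4225, g'(73/65) = −97/65, so x_3 = (73/65) − (−648/4225)/(−97/65) = 6433/6305.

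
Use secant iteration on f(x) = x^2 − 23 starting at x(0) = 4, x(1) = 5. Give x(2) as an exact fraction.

f(4) = −7, f(5) = 2. x(2) = 5 − 2·(5 − 4)/(2 − (−7)) = 43/9.

43/9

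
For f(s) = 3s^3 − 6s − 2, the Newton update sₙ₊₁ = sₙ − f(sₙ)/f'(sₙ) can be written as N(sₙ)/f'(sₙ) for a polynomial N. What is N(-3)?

−160

f'(s) = 9s^2 − 6.
N(s) = s·f'(s) − f(s) = s·(9s^2 − 6) − (3s^3 − 6s − 2) = 6s^3 + 2.
N(-3) = −160.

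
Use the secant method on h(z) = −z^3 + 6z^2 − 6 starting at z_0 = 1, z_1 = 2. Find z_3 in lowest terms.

747/676

h(1) = −1, h(2) = 10. z_2 = 2 − 10·(2 − 1)/(10 − (−1)) = 12/11.
h(2) = 10, h(12/11) = −210/1331. z_3 = (12/11) − (−210/1331)·((12/11) − 2)/((−210/1331) − 10) = 747/676.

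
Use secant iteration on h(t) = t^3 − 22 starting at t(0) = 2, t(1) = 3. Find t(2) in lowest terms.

52/19

h(2) = −14, h(3) = 5. t(2) = 3 − 5·(3 − 2)/(5 − (−14)) = 52/19.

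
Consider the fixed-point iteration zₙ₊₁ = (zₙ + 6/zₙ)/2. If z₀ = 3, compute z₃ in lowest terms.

z₁ = (3 + 6/3)/2 = 5/2.
z₂ = (5/2 + 6/(5/2))/2 = 49/20.
z₃ = (49/20 + 6/(49/20))/2 = 4801/1960.

4801/1960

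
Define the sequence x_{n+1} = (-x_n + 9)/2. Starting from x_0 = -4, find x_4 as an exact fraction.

x_1 = (-(-4) + 9)/2 = 13/2.
x_2 = (-(13/2) + 9)/2 = 5/4.
x_3 = (-(5/4) + 9)/2 = 31/8.
x_4 = (-(31/8) + 9)/2 = 41/16.

41/16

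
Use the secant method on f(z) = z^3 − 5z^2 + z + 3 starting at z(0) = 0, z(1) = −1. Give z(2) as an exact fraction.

f(0) = 3, f(−1) = −4. z(2) = (−1) − (−4)·((−1) − 0)/((−4) − 3) = −3/7.

−3/7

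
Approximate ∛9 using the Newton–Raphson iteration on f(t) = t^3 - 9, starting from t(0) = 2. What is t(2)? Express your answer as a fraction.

f'(t) = 3t^2.
f(2) = -1, f'(2) = 12, so t(1) = 2 - (-1)/12 = 25/12.
f(25/12) = 73/1728, f'(25/12) = 625/48, so t(2) = (25/12) - (73/1728)/(625/48) = 23401/11250.

23401/11250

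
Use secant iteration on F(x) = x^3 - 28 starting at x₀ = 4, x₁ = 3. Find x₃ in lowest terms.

113260/37297

F(4) = 36, F(3) = -1. x₂ = 3 - (-1)·(3 - 4)/((-1) - 36) = 112/37.
F(3) = -1, F(112/37) = -13356/50653. x₃ = (112/37) - (-13356/50653)·((112/37) - 3)/((-13356/50653) - (-1)) = 113260/37297.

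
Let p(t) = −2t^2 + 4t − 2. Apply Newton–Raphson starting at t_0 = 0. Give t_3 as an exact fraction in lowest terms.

p'(t) = −4t + 4.
p(0) = −2, p'(0) = 4, so t_1 = 0 − (−2)/4 = 1/2.
p(1/2) = −1/2, p'(1/2) = 2, so t_2 = (1/2) − (−1/2)/2 = 3/4.
p(3/4) = −1/8, p'(3/4) = 1, so t_3 = (3/4) − (−1/8)/1 = 7/8.

7/8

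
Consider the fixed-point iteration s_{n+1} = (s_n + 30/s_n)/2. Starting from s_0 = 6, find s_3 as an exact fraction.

116161/21208

s_1 = (6 + 30/6)/2 = 11/2.
s_2 = (11/2 + 30/(11/2))/2 = 241/44.
s_3 = (241/44 + 30/(241/44))/2 = 116161/21208.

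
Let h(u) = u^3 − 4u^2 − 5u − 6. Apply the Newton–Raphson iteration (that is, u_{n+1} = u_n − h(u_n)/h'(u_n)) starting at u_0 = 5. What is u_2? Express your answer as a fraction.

h'(u) = 3u^2 − 8u − 5.
h(5) = −6, h'(5) = 30, so u_1 = 5 − (−6)/30 = 26/5.
h(26/5) = 56/125, h'(26/5) = 863/25, so u_2 = (26/5) − (56/125)/(863/25) = 22382/4315.

22382/4315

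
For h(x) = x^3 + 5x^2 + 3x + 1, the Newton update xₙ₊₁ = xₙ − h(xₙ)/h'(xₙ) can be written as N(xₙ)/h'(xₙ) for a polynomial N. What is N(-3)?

−10

h'(x) = 3x^2 + 10x + 3.
N(x) = x·h'(x) − h(x) = x·(3x^2 + 10x + 3) − (x^3 + 5x^2 + 3x + 1) = 2x^3 + 5x^2 − 1.
N(-3) = −10.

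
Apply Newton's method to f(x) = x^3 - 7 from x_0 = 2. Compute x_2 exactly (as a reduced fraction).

f'(x) = 3x^2.
f(2) = 1, f'(2) = 12, so x_1 = 2 - 1/12 = 23/12.
f(23/12) = 71/1728, f'(23/12) = 529/48, so x_2 = (23/12) - (71/1728)/(529/48) = 18215/9522.

18215/9522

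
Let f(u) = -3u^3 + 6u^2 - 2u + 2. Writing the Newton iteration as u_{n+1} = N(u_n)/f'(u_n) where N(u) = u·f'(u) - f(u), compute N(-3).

f'(u) = -9u^2 + 12u - 2.
N(u) = u·f'(u) - f(u) = u·(-9u^2 + 12u - 2) - (-3u^3 + 6u^2 - 2u + 2) = -6u^3 + 6u^2 - 2.
N(-3) = 214.

214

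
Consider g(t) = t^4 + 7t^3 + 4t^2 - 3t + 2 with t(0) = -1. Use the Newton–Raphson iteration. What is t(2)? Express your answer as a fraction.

g'(t) = 4t^3 + 21t^2 + 8t - 3.
g(-1) = 3, g'(-1) = 6, so t(1) = (-1) - 3/6 = -3/2.
g(-3/2) = -49/16, g'(-3/2) = 75/4, so t(2) = (-3/2) - (-49/16)/(75/4) = -401/300.

-401/300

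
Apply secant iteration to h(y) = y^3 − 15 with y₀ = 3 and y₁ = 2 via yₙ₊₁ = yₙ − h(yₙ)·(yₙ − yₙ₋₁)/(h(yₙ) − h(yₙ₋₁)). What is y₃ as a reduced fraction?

h(3) = 12, h(2) = −7. y₂ = 2 − (−7)·(2 − 3)/((−7) − 12) = 45/19.
h(2) = −7, h(45/19) = −11760/6859. y₃ = (45/19) − (−11760/6859)·((45/19) − 2)/((−11760/6859) − (−7)) = 12885/5179.

12885/5179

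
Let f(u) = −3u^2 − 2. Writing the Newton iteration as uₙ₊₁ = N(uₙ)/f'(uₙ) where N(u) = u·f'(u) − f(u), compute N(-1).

−1

f'(u) = −6u.
N(u) = u·f'(u) − f(u) = u·(−6u) − (−3u^2 − 2) = −3u^2 + 2.
N(-1) = −1.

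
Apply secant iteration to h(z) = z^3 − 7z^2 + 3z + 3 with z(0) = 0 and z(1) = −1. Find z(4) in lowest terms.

−6208933/13010827

h(0) = 3, h(−1) = −8. z(2) = (−1) − (−8)·((−1) − 0)/((−8) − 3) = −3/11.
h(−1) = −8, h(−3/11) = 2184/1331. z(3) = (−3/11) − (2184/1331)·((−3/11) − (−1))/((2184/1331) − (−8)) = −159/401.
h(−3/11) = 2184/1331, h(−159/401) = 41758080/64481201. z(4) = (−159/401) − (41758080/64481201)·((−159/401) − (−3/11))/((41758080/64481201) − (2184/1331)) = −6208933/13010827.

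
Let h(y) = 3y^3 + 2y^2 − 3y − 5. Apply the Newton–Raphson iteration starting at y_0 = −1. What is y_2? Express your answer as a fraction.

h'(y) = 9y^2 + 4y − 3.
h(−1) = −3, h'(−1) = 2, so y_1 = (−1) − (−3)/2 = 1/2.
h(1/2) = −45/8, h'(1/2) = 5/4, so y_2 = (1/2) − (−45/8)/(5/4) = 5.

5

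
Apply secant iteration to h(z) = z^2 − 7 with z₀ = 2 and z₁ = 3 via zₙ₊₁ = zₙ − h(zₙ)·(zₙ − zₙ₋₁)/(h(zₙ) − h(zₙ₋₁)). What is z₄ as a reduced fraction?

971/367

h(2) = −3, h(3) = 2. z₂ = 3 − 2·(3 − 2)/(2 − (−3)) = 13/5.
h(3) = 2, h(13/5) = −6/25. z₃ = (13/5) − (−6/25)·((13/5) − 3)/((−6/25) − 2) = 37/14.
h(13/5) = −6/25, h(37/14) = −3/196. z₄ = (37/14) − (−3/196)·((37/14) − (13/5))/((−3/196) − (−6/25)) = 971/367.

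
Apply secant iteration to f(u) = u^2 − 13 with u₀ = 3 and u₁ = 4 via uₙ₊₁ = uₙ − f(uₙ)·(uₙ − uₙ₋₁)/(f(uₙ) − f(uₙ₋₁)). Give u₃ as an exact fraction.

191/53

f(3) = −4, f(4) = 3. u₂ = 4 − 3·(4 − 3)/(3 − (−4)) = 25/7.
f(4) = 3, f(25/7) = −12/49. u₃ = (25/7) − (−12/49)·((25/7) − 4)/((−12/49) − 3) = 191/53.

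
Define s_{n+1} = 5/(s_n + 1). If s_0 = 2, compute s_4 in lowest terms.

115/63

s_1 = 5/(2 + 1) = 5/3.
s_2 = 5/(5/3 + 1) = 15/8.
s_3 = 5/(15/8 + 1) = 40/23.
s_4 = 5/(40/23 + 1) = 115/63.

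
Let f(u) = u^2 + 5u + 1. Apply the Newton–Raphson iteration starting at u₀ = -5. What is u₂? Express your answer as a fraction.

-551/115

f'(u) = 2u + 5.
f(-5) = 1, f'(-5) = -5, so u₁ = (-5) - 1/(-5) = -24/5.
f(-24/5) = 1/25, f'(-24/5) = -23/5, so u₂ = (-24/5) - (1/25)/(-23/5) = -551/115.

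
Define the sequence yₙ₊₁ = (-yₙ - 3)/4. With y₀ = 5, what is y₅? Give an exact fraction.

y₁ = (-5 - 3)/4 = -2.
y₂ = (-(-2) - 3)/4 = -1/4.
y₃ = (-(-1/4) - 3)/4 = -11/16.
y₄ = (-(-11/16) - 3)/4 = -37/64.
y₅ = (-(-37/64) - 3)/4 = -155/256.

-155/256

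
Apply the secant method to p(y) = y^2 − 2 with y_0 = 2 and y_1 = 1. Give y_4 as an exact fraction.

p(2) = 2, p(1) = −1. y_2 = 1 − (−1)·(1 − 2)/((−1) − 2) = 4/3.
p(1) = −1, p(4/3) = −2/9. y_3 = (4/3) − (−2/9)·((4/3) − 1)/((−2/9) − (−1)) = 10/7.
p(4/3) = −2/9, p(10/7) = 2/49. y_4 = (10/7) − (2/49)·((10/7) − (4/3))/((2/49) − (−2/9)) = 41/29.

41/29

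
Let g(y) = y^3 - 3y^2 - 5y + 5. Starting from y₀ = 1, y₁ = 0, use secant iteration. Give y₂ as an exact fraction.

g(1) = -2, g(0) = 5. y₂ = 0 - 5·(0 - 1)/(5 - (-2)) = 5/7.

5/7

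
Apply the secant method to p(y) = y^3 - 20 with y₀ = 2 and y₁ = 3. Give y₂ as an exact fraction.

p(2) = -12, p(3) = 7. y₂ = 3 - 7·(3 - 2)/(7 - (-12)) = 50/19.

50/19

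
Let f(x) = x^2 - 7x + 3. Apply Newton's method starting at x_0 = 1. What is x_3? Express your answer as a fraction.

67034/146165

f'(x) = 2x - 7.
f(1) = -3, f'(1) = -5, so x_1 = 1 - (-3)/(-5) = 2/5.
f(2/5) = 9/25, f'(2/5) = -31/5, so x_2 = (2/5) - (9/25)/(-31/5) = 71/155.
f(71/155) = 81/24025, f'(71/155) = -943/155, so x_3 = (71/155) - (81/24025)/(-943/155) = 67034/146165.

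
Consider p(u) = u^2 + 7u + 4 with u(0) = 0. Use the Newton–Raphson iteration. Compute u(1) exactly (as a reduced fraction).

p'(u) = 2u + 7.
p(0) = 4, p'(0) = 7, so u(1) = 0 - 4/7 = -4/7.

-4/7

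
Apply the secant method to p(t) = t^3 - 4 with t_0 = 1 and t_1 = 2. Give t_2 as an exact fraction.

p(1) = -3, p(2) = 4. t_2 = 2 - 4·(2 - 1)/(4 - (-3)) = 10/7.

10/7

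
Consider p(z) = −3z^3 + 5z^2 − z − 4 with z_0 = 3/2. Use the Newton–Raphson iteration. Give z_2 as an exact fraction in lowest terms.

516/155

p'(z) = −9z^2 + 10z − 1.
p(3/2) = −35/8, p'(3/2) = −25/4, so z_1 = (3/2) − (−35/8)/(−25/4) = 4/5.
p(4/5) = −392/125, p'(4/5) = 31/25, so z_2 = (4/5) − (−392/125)/(31/25) = 516/155.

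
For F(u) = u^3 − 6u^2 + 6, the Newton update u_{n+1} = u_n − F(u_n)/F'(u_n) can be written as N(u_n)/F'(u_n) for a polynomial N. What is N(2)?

F'(u) = 3u^2 − 12u.
N(u) = u·F'(u) − F(u) = u·(3u^2 − 12u) − (u^3 − 6u^2 + 6) = 2u^3 − 6u^2 − 6.
N(2) = −14.

−14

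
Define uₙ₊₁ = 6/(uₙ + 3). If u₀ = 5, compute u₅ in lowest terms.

198/145

u₁ = 6/(5 + 3) = 3/4.
u₂ = 6/(3/4 + 3) = 8/5.
u₃ = 6/(8/5 + 3) = 30/23.
u₄ = 6/(30/23 + 3) = 46/33.
u₅ = 6/(46/33 + 3) = 198/145.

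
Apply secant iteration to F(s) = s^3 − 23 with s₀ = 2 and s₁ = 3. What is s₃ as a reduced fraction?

25793/9079

F(2) = −15, F(3) = 4. s₂ = 3 − 4·(3 − 2)/(4 − (−15)) = 53/19.
F(3) = 4, F(53/19) = −8880/6859. s₃ = (53/19) − (−8880/6859)·((53/19) − 3)/((−8880/6859) − 4) = 25793/9079.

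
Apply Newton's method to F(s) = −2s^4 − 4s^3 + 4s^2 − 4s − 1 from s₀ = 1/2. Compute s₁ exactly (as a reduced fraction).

F'(s) = −8s^3 − 12s^2 + 8s − 4.
F(1/2) = −21/8, F'(1/2) = −4, so s₁ = (1/2) − (−21/8)/(−4) = −5/32.

−5/32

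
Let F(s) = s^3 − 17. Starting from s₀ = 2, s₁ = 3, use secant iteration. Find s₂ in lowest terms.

F(2) = −9, F(3) = 10. s₂ = 3 − 10·(3 − 2)/(10 − (−9)) = 47/19.

47/19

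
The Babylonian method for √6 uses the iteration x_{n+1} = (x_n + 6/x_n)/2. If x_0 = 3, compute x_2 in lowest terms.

49/20

x_1 = (3 + 6/3)/2 = 5/2.
x_2 = (5/2 + 6/(5/2))/2 = 49/20.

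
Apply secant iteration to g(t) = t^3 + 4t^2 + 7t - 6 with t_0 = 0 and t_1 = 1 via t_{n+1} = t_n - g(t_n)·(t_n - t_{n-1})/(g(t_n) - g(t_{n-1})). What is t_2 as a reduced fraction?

1/2

g(0) = -6, g(1) = 6. t_2 = 1 - 6·(1 - 0)/(6 - (-6)) = 1/2.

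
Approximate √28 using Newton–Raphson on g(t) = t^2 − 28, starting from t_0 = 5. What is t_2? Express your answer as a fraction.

g'(t) = 2t.
g(5) = −3, g'(5) = 10, so t_1 = 5 − (−3)/10 = 53/10.
g(53/10) = 9/100, g'(53/10) = 53/5, so t_2 = (53/10) − (9/100)/(53/5) = 5609/1060.

5609/1060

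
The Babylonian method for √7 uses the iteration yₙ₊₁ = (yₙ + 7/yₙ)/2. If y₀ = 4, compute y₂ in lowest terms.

y₁ = (4 + 7/4)/2 = 23/8.
y₂ = (23/8 + 7/(23/8))/2 = 977/368.

977/368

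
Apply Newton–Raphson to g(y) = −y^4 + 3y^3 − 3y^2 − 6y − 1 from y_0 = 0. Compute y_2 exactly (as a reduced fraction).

g'(y) = −4y^3 + 9y^2 − 6y − 6.
g(0) = −1, g'(0) = −6, so y_1 = 0 − (−1)/(−6) = −1/6.
g(−1/6) = −127/1296, g'(−1/6) = −511/108, so y_2 = (−1/6) − (−127/1296)/(−511/108) = −383/2044.

−383/2044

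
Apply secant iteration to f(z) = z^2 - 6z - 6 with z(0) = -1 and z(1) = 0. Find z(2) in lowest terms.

-6/7

f(-1) = 1, f(0) = -6. z(2) = 0 - (-6)·(0 - (-1))/((-6) - 1) = -6/7.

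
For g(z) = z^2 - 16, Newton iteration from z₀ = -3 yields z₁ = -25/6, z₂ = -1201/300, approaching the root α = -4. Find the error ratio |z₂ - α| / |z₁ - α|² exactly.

3/25

z₁ - α = -25/6 - (-4) = -25/6 + 4 = -1/6, so |z₁ - α| = 1/6.
z₂ - α = -1201/300 - (-4) = -1201/300 + 4 = -1/300, so |z₂ - α| = 1/300.
|z₁ - α|² = 1/36.
Ratio = (1/300) / (1/36) = 3/25.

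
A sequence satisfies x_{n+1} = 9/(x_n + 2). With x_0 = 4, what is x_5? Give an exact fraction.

x_1 = 9/(4 + 2) = 3/2.
x_2 = 9/(3/2 + 2) = 18/7.
x_3 = 9/(18/7 + 2) = 63/32.
x_4 = 9/(63/32 + 2) = 288/127.
x_5 = 9/(288/127 + 2) = 1143/542.

1143/542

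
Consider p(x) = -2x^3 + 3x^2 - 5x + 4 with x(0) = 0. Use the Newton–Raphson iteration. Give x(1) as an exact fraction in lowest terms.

4/5

p'(x) = -6x^2 + 6x - 5.
p(0) = 4, p'(0) = -5, so x(1) = 0 - 4/(-5) = 4/5.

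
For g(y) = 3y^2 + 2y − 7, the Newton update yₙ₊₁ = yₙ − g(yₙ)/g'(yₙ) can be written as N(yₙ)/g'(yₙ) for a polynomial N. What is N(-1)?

10

g'(y) = 6y + 2.
N(y) = y·g'(y) − g(y) = y·(6y + 2) − (3y^2 + 2y − 7) = 3y^2 + 7.
N(-1) = 10.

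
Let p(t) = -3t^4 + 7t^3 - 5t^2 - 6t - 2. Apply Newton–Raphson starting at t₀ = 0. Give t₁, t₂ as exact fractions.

p'(t) = -12t^3 + 21t^2 - 10t - 6.
p(0) = -2, p'(0) = -6, so t₁ = 0 - (-2)/(-6) = -1/3.
p(-1/3) = -23/27, p'(-1/3) = 1/9, so t₂ = (-1/3) - (-23/27)/(1/9) = 22/3.

t₁ = -1/3, t₂ = 22/3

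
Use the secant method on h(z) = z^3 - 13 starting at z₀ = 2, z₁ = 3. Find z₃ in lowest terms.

h(2) = -5, h(3) = 14. z₂ = 3 - 14·(3 - 2)/(14 - (-5)) = 43/19.
h(3) = 14, h(43/19) = -9660/6859. z₃ = (43/19) - (-9660/6859)·((43/19) - 3)/((-9660/6859) - 14) = 17593/7549.

17593/7549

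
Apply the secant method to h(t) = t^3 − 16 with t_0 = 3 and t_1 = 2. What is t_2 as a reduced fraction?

46/19

h(3) = 11, h(2) = −8. t_2 = 2 − (−8)·(2 − 3)/((−8) − 11) = 46/19.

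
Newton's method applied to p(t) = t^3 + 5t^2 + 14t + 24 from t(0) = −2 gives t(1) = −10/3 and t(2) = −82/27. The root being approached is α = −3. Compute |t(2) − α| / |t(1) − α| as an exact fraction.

1/9

t(1) − α = −10/3 − (−3) = −10/3 + 3 = −1/3, so |t(1) − α| = 1/3.
t(2) − α = −82/27 − (−3) = −82/27 + 3 = −1/27, so |t(2) − α| = 1/27.
Ratio = (1/27) / (1/3) = 1/9.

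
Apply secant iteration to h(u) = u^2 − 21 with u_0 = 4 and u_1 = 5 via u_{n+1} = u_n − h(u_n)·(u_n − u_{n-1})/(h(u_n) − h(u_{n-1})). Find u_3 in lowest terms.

h(4) = −5, h(5) = 4. u_2 = 5 − 4·(5 − 4)/(4 − (−5)) = 41/9.
h(5) = 4, h(41/9) = −20/81. u_3 = (41/9) − (−20/81)·((41/9) − 5)/((−20/81) − 4) = 197/43.

197/43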